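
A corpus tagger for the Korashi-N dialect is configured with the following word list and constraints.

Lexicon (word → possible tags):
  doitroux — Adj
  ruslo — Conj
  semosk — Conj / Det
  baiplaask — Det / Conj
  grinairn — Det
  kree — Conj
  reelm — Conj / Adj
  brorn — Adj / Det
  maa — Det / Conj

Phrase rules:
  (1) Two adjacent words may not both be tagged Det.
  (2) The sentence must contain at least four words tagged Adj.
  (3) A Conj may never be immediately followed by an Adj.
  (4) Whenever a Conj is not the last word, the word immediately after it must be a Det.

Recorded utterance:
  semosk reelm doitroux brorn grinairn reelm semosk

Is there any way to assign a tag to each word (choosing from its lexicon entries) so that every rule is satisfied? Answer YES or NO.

YES

Candidates per position — 1:semosk {Conj,Det}; 2:reelm {Conj,Adj}; 3:doitroux {Adj}; 4:brorn {Adj,Det}; 5:grinairn {Det}; 6:reelm {Conj,Adj}; 7:semosk {Conj,Det}.
One satisfying assignment: Det Adj Adj Adj Det Adj Det.
Rule-by-rule: rule 1 ✓; rule 2 ✓; rule 3 ✓; rule 4 ✓.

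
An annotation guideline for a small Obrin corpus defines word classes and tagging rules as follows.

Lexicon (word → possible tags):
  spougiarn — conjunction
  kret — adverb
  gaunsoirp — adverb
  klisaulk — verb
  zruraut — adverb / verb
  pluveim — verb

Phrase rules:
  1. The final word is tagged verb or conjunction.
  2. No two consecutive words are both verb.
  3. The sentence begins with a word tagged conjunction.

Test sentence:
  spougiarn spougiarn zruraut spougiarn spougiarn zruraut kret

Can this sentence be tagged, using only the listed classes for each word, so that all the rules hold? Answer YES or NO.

NO

Candidates per position — 1:spougiarn {conjunction}; 2:spougiarn {conjunction}; 3:zruraut {adverb,verb}; 4:spougiarn {conjunction}; 5:spougiarn {conjunction}; 6:zruraut {adverb,verb}; 7:kret {adverb}.
Rule 1 cannot be satisfied by any choice of tags from the lexicon.
So there is no consistent tagging.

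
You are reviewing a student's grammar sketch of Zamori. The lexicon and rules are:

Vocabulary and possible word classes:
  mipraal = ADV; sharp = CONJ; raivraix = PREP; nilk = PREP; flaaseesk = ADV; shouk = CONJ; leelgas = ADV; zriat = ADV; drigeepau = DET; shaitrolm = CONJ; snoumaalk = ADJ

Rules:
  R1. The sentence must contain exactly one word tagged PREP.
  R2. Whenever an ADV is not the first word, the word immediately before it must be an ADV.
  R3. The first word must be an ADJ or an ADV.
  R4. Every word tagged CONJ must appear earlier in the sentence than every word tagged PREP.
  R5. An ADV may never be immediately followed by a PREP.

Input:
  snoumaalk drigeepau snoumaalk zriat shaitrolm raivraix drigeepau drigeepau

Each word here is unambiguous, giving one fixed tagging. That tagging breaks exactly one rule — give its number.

2

Fixed tagging: ADJ DET ADJ ADV CONJ PREP DET DET.
Rule check: R1 ok, R2 fails, R3 ok, R4 ok, R5 ok.
Only rule 2 fails.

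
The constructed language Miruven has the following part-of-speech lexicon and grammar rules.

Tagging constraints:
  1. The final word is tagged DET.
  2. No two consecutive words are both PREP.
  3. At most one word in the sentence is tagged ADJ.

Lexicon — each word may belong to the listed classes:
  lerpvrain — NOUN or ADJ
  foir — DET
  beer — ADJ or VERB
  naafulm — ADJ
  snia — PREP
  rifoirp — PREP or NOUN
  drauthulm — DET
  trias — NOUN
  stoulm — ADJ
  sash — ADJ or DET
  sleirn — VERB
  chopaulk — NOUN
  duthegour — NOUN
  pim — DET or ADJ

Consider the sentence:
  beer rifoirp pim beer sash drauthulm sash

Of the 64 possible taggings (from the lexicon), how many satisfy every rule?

10

Candidates per position — 1:beer {ADJ,VERB}; 2:rifoirp {PREP,NOUN}; 3:pim {DET,ADJ}; 4:beer {ADJ,VERB}; 5:sash {ADJ,DET}; 6:drauthulm {DET}; 7:sash {ADJ,DET}.
There are 64 candidate sequences in total.
Checking each against the rules leaves 10 sequences.
Count = 10.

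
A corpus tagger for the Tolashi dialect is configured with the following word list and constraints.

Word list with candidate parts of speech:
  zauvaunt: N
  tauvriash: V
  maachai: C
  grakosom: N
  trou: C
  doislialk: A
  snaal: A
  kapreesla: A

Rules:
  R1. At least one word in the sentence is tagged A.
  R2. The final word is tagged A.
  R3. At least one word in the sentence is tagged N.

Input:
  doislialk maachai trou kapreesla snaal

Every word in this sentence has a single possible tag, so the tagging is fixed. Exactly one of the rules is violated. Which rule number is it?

3

Fixed tagging: A C C A A.
Applying the rules: R1 holds, R2 holds, R3 violated.
Only rule 3 fails.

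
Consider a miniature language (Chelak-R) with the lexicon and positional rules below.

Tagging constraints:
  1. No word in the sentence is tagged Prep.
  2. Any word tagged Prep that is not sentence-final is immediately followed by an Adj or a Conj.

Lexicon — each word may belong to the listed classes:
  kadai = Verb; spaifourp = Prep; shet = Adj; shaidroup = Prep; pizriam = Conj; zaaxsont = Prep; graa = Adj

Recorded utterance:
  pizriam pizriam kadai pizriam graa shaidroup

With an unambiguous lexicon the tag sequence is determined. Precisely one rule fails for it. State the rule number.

1

Fixed tagging: Conj Conj Verb Conj Adj Prep.
Rule check: R1 violated, R2 holds.
Only rule 1 fails.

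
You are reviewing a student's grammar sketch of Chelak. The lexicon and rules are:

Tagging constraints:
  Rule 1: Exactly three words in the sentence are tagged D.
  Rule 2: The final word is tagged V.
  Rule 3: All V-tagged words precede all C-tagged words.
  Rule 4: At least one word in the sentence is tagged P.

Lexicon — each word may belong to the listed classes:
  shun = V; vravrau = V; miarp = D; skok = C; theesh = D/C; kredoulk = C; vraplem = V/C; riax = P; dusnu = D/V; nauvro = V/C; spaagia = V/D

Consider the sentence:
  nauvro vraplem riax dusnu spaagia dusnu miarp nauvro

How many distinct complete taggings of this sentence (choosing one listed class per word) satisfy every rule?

3

Candidates per position — 1:nauvro {V,C}; 2:vraplem {V,C}; 3:riax {P}; 4:dusnu {D,V}; 5:spaagia {V,D}; 6:dusnu {D,V}; 7:miarp {D}; 8:nauvro {V,C}.
There are 64 candidate sequences in total.
The sequences that satisfy every rule: V V P D V D D V; V V P D D V D V; V V P V D D D V.
Count = 3.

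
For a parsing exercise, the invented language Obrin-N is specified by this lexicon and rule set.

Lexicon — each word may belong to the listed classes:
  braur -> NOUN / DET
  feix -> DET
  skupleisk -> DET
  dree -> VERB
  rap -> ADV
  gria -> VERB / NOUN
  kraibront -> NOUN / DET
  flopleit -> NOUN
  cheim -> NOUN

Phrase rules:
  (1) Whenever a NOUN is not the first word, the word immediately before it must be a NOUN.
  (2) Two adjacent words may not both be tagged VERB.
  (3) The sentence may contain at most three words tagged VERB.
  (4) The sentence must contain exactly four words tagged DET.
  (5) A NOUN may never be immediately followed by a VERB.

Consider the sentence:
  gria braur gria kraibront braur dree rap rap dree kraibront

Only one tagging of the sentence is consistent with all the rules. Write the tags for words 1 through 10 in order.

NOUN DET VERB DET DET VERB ADV ADV VERB DET

Candidates per position — 1:gria {VERB,NOUN}; 2:braur {NOUN,DET}; 3:gria {VERB,NOUN}; 4:kraibront {NOUN,DET}; 5:braur {NOUN,DET}; 6:dree {VERB}; 7:rap {ADV}; 8:rap {ADV}; 9:dree {VERB}; 10:kraibront {NOUN,DET}.
Position 2: NOUN is ruled out by rule 4; that leaves DET.
Position 3: NOUN is ruled out by rule 1; that leaves VERB.
Position 4: NOUN is ruled out by rule 1; that leaves DET.
Position 5: NOUN is ruled out by rule 1; that leaves DET.
Position 10: NOUN is ruled out by rule 1; that leaves DET.
Position 1: VERB is ruled out by rule 3; that leaves NOUN.
So the tagging must be: NOUN DET VERB DET DET VERB ADV ADV VERB DET.
Verifying each rule — rule 1 ✓; rule 2 ✓; rule 3 ✓; rule 4 ✓; rule 5 ✓.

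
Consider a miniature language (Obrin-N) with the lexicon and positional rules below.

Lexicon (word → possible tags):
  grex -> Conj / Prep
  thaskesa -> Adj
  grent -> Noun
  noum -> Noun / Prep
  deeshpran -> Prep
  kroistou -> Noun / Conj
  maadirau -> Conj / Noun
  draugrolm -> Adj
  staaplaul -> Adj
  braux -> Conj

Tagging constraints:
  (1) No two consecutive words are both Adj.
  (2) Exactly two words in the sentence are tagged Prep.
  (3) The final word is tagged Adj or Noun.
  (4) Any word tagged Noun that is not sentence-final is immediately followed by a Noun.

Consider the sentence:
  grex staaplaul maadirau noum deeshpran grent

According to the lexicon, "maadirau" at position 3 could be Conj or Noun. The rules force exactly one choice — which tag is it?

Conj

Candidates per position — 1:grex {Conj,Prep}; 2:staaplaul {Adj}; 3:maadirau {Conj,Noun}; 4:noum {Noun,Prep}; 5:deeshpran {Prep}; 6:grent {Noun}.
If word 3 were Noun, no tagging could satisfy rule 4; so word 3 is Conj.
If word 4 were Noun, no tagging could satisfy rule 4; so word 4 is Prep.
If word 1 were Prep, no tagging could satisfy rule 2; so word 1 is Conj.
The only consistent sequence is: Conj Adj Conj Prep Prep Noun.
Checking: rule 1 ✓; rule 2 ✓; rule 3 ✓; rule 4 ✓.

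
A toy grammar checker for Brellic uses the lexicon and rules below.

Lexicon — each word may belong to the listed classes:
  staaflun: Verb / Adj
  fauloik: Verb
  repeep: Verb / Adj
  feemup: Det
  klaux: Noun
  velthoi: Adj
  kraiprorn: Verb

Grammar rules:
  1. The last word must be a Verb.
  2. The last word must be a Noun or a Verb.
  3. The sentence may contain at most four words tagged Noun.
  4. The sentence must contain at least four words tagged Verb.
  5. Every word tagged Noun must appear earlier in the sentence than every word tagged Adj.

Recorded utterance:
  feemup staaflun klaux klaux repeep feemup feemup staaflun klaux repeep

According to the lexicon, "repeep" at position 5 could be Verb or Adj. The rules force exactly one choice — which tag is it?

Verb

Candidates per position — 1:feemup {Det}; 2:staaflun {Verb,Adj}; 3:klaux {Noun}; 4:klaux {Noun}; 5:repeep {Verb,Adj}; 6:feemup {Det}; 7:feemup {Det}; 8:staaflun {Verb,Adj}; 9:klaux {Noun}; 10:repeep {Verb,Adj}.
At position 2, choosing Adj makes rule 4 impossible to satisfy; hence Verb.
At position 5, choosing Adj makes rule 4 impossible to satisfy; hence Verb.
At position 8, choosing Adj makes rule 4 impossible to satisfy; hence Verb.
At position 10, choosing Adj makes rule 1 impossible to satisfy; hence Verb.
That leaves exactly one tagging: Det Verb Noun Noun Verb Det Det Verb Noun Verb.
Check: rule 1 ok; rule 2 ok; rule 3 ok; rule 4 ok; rule 5 ok.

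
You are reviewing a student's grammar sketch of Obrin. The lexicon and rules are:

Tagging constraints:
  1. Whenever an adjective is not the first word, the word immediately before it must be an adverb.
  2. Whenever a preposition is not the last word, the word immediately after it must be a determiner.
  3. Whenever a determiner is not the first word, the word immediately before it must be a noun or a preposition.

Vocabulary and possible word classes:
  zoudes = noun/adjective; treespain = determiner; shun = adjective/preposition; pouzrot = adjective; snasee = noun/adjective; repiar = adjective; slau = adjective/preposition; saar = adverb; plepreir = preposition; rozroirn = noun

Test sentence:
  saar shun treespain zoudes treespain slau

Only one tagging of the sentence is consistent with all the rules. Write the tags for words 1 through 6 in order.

Candidates per position — 1:saar {adverb}; 2:shun {adjective,preposition}; 3:treespain {determiner}; 4:zoudes {noun,adjective}; 5:treespain {determiner}; 6:slau {adjective,preposition}.
Word 2 cannot be adjective — rule 3 would then fail for every completion. It is preposition.
Word 4 cannot be adjective — rule 1 would then fail for every completion. It is noun.
Word 6 cannot be adjective — rule 1 would then fail for every completion. It is preposition.
The only consistent sequence is: adverb preposition determiner noun determiner preposition.
Rule-by-rule: rule 1 ✓; rule 2 ✓; rule 3 ✓.

adverb preposition determiner noun determiner preposition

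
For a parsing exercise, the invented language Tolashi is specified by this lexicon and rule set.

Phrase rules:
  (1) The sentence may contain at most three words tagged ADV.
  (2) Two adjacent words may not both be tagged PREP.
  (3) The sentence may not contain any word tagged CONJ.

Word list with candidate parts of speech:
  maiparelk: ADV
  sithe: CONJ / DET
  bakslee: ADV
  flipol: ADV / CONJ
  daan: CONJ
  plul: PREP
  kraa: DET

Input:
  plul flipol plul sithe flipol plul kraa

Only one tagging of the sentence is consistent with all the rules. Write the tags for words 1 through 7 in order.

Candidates per position — 1:plul {PREP}; 2:flipol {ADV,CONJ}; 3:plul {PREP}; 4:sithe {CONJ,DET}; 5:flipol {ADV,CONJ}; 6:plul {PREP}; 7:kraa {DET}.
Word 2 cannot be CONJ — rule 3 would then fail for every completion. It is ADV.
Word 4 cannot be CONJ — rule 3 would then fail for every completion. It is DET.
Word 5 cannot be CONJ — rule 3 would then fail for every completion. It is ADV.
That leaves exactly one tagging: PREP ADV PREP DET ADV PREP DET.
Checking: rule 1 satisfied; rule 2 satisfied; rule 3 satisfied.

PREP ADV PREP DET ADV PREP DET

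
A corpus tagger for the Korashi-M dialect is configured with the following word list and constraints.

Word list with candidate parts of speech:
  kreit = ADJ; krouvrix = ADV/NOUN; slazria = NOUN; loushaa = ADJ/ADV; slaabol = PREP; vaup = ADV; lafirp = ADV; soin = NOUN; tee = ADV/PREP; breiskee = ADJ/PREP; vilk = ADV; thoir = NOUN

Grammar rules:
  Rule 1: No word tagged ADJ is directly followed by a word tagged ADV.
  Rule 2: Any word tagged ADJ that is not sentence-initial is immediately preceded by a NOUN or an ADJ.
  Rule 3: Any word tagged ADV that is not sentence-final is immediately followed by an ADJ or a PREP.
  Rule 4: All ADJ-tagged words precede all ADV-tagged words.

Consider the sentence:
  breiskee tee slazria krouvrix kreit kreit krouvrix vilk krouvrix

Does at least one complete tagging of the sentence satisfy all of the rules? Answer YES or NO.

Candidates per position — 1:breiskee {ADJ,PREP}; 2:tee {ADV,PREP}; 3:slazria {NOUN}; 4:krouvrix {ADV,NOUN}; 5:kreit {ADJ}; 6:kreit {ADJ}; 7:krouvrix {ADV,NOUN}; 8:vilk {ADV}; 9:krouvrix {ADV,NOUN}.
Rule 3 cannot be satisfied by any choice of tags from the lexicon.
So there is no consistent tagging.

NO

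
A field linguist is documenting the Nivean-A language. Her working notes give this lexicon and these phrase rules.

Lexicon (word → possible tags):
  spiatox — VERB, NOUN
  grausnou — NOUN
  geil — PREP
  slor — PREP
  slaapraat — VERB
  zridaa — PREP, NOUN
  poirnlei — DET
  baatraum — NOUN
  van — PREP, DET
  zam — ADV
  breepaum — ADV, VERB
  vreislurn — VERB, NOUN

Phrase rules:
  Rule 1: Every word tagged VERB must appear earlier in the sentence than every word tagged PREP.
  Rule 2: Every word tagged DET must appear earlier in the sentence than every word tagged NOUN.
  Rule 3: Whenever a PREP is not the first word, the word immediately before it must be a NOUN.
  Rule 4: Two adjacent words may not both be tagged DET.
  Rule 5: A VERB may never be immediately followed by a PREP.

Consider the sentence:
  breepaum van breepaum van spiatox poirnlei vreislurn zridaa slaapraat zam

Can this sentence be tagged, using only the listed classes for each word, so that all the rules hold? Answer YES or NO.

Candidates per position — 1:breepaum {ADV,VERB}; 2:van {PREP,DET}; 3:breepaum {ADV,VERB}; 4:van {PREP,DET}; 5:spiatox {VERB,NOUN}; 6:poirnlei {DET}; 7:vreislurn {VERB,NOUN}; 8:zridaa {PREP,NOUN}; 9:slaapraat {VERB}; 10:zam {ADV}.
One satisfying assignment: VERB DET ADV DET VERB DET VERB NOUN VERB ADV.
Checking: rule 1 satisfied; rule 2 satisfied; rule 3 satisfied; rule 4 satisfied; rule 5 satisfied.

YES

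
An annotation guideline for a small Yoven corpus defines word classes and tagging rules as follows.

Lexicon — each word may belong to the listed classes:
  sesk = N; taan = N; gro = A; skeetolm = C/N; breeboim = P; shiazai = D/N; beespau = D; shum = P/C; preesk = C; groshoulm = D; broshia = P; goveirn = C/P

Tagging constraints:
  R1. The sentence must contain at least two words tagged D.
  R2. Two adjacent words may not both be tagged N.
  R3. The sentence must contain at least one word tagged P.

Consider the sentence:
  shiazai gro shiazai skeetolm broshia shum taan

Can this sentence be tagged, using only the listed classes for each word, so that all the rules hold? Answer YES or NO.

YES

Candidates per position — 1:shiazai {D,N}; 2:gro {A}; 3:shiazai {D,N}; 4:skeetolm {C,N}; 5:broshia {P}; 6:shum {P,C}; 7:taan {N}.
One satisfying assignment: D A D N P P N.
Verifying each rule — rule 1 holds; rule 2 holds; rule 3 holds.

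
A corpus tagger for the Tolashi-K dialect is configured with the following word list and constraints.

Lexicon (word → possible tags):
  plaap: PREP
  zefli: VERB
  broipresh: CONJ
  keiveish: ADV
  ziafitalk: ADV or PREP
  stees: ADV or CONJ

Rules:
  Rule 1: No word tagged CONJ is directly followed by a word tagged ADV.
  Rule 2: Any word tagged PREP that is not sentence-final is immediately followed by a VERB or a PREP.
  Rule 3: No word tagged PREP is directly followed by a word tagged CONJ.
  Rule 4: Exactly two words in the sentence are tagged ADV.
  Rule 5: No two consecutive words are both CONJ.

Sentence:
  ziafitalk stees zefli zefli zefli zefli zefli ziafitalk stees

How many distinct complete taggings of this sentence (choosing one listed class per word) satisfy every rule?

Candidates per position — 1:ziafitalk {ADV,PREP}; 2:stees {ADV,CONJ}; 3:zefli {VERB}; 4:zefli {VERB}; 5:zefli {VERB}; 6:zefli {VERB}; 7:zefli {VERB}; 8:ziafitalk {ADV,PREP}; 9:stees {ADV,CONJ}.
There are 16 candidate sequences in total.
The sequences that satisfy every rule: ADV CONJ VERB VERB VERB VERB VERB ADV CONJ.
Count = 1.

1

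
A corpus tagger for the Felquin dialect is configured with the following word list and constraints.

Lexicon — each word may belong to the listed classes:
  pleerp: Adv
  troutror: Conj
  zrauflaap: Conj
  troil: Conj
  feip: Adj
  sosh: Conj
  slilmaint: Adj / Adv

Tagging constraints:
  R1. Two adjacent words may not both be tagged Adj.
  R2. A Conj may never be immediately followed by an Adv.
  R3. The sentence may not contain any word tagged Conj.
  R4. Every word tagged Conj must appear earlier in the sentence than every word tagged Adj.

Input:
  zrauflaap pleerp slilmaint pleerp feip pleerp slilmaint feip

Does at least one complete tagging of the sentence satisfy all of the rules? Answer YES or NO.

NO

Candidates per position — 1:zrauflaap {Conj}; 2:pleerp {Adv}; 3:slilmaint {Adj,Adv}; 4:pleerp {Adv}; 5:feip {Adj}; 6:pleerp {Adv}; 7:slilmaint {Adj,Adv}; 8:feip {Adj}.
Rule 2 cannot be satisfied by any choice of tags from the lexicon.
So there is no consistent tagging.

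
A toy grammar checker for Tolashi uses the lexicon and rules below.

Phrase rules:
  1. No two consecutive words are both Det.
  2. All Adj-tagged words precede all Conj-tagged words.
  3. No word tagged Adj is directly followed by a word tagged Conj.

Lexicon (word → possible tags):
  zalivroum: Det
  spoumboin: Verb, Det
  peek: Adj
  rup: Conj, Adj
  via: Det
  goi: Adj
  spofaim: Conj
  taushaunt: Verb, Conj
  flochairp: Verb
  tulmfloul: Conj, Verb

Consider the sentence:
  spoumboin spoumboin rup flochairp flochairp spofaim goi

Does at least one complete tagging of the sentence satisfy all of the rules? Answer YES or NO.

NO

Candidates per position — 1:spoumboin {Verb,Det}; 2:spoumboin {Verb,Det}; 3:rup {Conj,Adj}; 4:flochairp {Verb}; 5:flochairp {Verb}; 6:spofaim {Conj}; 7:goi {Adj}.
Rule 2 cannot be satisfied by any choice of tags from the lexicon.
So there is no consistent tagging.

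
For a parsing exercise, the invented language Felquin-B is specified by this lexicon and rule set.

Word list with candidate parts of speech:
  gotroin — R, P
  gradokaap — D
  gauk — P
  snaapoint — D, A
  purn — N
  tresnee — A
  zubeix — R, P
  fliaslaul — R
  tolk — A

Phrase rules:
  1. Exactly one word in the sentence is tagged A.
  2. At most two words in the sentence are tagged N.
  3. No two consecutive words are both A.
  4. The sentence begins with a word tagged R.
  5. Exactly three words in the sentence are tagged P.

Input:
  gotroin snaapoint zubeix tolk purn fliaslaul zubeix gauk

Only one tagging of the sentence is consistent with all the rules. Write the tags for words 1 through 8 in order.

R D P A N R P P

Candidates per position — 1:gotroin {R,P}; 2:snaapoint {D,A}; 3:zubeix {R,P}; 4:tolk {A}; 5:purn {N}; 6:fliaslaul {R}; 7:zubeix {R,P}; 8:gauk {P}.
If word 1 were P, no tagging could satisfy rule 4; so word 1 is R.
If word 2 were A, no tagging could satisfy rule 1; so word 2 is D.
If word 3 were R, no tagging could satisfy rule 5; so word 3 is P.
If word 7 were R, no tagging could satisfy rule 5; so word 7 is P.
That leaves exactly one tagging: R D P A N R P P.
Checking: rule 1 satisfied; rule 2 satisfied; rule 3 satisfied; rule 4 satisfied; rule 5 satisfied.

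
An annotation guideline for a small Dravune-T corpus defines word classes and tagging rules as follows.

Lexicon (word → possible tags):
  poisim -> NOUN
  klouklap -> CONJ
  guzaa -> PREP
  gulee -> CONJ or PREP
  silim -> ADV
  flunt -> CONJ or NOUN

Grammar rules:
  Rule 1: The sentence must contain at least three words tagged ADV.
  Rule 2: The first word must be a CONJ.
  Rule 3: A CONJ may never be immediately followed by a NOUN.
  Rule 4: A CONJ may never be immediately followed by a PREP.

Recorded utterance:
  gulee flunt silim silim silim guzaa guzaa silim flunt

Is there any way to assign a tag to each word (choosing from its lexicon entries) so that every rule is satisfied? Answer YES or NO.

YES

Candidates per position — 1:gulee {CONJ,PREP}; 2:flunt {CONJ,NOUN}; 3:silim {ADV}; 4:silim {ADV}; 5:silim {ADV}; 6:guzaa {PREP}; 7:guzaa {PREP}; 8:silim {ADV}; 9:flunt {CONJ,NOUN}.
One satisfying assignment: CONJ CONJ ADV ADV ADV PREP PREP ADV NOUN.
Check: rule 1 satisfied; rule 2 satisfied; rule 3 satisfied; rule 4 satisfied.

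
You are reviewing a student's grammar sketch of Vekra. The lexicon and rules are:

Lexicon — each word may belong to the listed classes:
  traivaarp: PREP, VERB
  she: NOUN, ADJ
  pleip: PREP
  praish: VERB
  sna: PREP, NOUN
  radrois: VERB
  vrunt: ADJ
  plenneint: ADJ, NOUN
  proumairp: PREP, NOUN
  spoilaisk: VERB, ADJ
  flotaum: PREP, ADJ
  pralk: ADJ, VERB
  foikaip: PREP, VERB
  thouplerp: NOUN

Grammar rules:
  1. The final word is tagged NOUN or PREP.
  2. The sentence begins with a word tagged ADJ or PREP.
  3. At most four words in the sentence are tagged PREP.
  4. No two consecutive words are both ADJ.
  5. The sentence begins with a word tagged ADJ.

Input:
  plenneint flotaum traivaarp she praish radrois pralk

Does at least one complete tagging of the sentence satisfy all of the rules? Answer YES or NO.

NO

Candidates per position — 1:plenneint {ADJ,NOUN}; 2:flotaum {PREP,ADJ}; 3:traivaarp {PREP,VERB}; 4:she {NOUN,ADJ}; 5:praish {VERB}; 6:radrois {VERB}; 7:pralk {ADJ,VERB}.
Rule 1 cannot be satisfied by any choice of tags from the lexicon.
So there is no consistent tagging.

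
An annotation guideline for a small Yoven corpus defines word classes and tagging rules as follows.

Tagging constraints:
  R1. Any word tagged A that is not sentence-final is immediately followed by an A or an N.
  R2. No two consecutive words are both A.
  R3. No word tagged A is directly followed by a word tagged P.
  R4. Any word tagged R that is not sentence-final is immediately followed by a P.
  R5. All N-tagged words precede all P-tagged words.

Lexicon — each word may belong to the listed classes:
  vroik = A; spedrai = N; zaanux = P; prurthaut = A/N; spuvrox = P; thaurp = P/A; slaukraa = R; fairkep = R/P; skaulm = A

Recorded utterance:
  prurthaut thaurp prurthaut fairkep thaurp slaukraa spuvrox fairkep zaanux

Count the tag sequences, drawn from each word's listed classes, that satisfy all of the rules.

Candidates per position — 1:prurthaut {A,N}; 2:thaurp {P,A}; 3:prurthaut {A,N}; 4:fairkep {R,P}; 5:thaurp {P,A}; 6:slaukraa {R}; 7:spuvrox {P}; 8:fairkep {R,P}; 9:zaanux {P}.
There are 64 candidate sequences in total.
The sequences that satisfy every rule: N A N R P R P R P; N A N R P R P P P; N A N P P R P R P; N A N P P R P P P.
Count = 4.

4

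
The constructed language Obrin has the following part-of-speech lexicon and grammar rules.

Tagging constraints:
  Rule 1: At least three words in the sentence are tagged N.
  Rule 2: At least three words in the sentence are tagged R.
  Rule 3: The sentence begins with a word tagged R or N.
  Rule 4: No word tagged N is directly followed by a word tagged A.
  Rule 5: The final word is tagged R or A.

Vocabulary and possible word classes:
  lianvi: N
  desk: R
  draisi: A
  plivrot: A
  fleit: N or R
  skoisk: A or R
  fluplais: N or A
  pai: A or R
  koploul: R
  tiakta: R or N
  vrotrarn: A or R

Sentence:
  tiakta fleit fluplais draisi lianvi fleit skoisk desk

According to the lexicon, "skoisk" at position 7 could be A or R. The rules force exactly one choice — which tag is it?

R

Candidates per position — 1:tiakta {R,N}; 2:fleit {N,R}; 3:fluplais {N,A}; 4:draisi {A}; 5:lianvi {N}; 6:fleit {N,R}; 7:skoisk {A,R}; 8:desk {R}.
Position 2: N is ruled out by rule 4; that leaves R.
Position 3: N is ruled out by rule 4; that leaves A.
Position 6: R is ruled out by rule 1; that leaves N.
Position 7: A is ruled out by rule 4; that leaves R.
Position 1: R is ruled out by rule 1; that leaves N.
That leaves exactly one tagging: N R A A N N R R.
Checking: rule 1 holds; rule 2 holds; rule 3 holds; rule 4 holds; rule 5 holds.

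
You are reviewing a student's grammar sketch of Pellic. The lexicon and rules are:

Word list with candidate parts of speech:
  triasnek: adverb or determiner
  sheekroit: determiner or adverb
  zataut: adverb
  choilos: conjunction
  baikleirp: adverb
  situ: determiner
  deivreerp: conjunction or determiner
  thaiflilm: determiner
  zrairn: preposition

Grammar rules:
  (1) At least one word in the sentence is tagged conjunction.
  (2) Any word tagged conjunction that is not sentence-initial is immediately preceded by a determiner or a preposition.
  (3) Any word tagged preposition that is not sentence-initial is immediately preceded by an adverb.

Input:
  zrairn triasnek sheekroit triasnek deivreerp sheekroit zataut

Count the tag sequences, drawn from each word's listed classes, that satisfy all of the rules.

Candidates per position — 1:zrairn {preposition}; 2:triasnek {adverb,determiner}; 3:sheekroit {determiner,adverb}; 4:triasnek {adverb,determiner}; 5:deivreerp {conjunction,determiner}; 6:sheekroit {determiner,adverb}; 7:zataut {adverb}.
There are 32 candidate sequences in total.
Checking each against the rules leaves 8 sequences.
Count = 8.

8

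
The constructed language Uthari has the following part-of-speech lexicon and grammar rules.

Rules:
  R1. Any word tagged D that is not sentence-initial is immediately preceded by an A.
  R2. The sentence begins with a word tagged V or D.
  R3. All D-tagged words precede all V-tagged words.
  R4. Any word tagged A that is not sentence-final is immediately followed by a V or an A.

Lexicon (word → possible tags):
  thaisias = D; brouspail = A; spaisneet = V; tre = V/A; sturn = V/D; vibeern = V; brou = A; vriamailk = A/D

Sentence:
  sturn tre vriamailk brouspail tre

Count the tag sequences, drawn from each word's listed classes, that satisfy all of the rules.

Candidates per position — 1:sturn {V,D}; 2:tre {V,A}; 3:vriamailk {A,D}; 4:brouspail {A}; 5:tre {V,A}.
There are 16 candidate sequences in total.
Checking each against the rules leaves 8 sequences.
Count = 8.

8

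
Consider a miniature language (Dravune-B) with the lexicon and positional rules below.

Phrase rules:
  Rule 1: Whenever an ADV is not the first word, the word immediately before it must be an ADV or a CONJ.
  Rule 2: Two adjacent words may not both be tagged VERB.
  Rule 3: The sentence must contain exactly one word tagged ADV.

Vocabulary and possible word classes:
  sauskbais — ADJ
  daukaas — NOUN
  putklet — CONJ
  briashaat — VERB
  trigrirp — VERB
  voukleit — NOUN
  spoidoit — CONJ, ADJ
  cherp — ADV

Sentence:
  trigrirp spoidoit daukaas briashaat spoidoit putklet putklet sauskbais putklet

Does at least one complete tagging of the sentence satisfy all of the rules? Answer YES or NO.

Candidates per position — 1:trigrirp {VERB}; 2:spoidoit {CONJ,ADJ}; 3:daukaas {NOUN}; 4:briashaat {VERB}; 5:spoidoit {CONJ,ADJ}; 6:putklet {CONJ}; 7:putklet {CONJ}; 8:sauskbais {ADJ}; 9:putklet {CONJ}.
Rule 3 cannot be satisfied by any choice of tags from the lexicon.
So there is no consistent tagging.

NO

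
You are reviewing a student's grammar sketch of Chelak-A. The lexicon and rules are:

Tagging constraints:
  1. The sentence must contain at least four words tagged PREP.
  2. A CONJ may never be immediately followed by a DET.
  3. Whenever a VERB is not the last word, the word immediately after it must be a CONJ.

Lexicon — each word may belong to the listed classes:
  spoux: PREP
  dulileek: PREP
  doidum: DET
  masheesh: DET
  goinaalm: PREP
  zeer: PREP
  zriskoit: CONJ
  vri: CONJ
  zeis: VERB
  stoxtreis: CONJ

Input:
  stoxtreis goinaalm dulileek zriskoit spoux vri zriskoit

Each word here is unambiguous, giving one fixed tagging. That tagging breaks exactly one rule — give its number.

1

Fixed tagging: CONJ PREP PREP CONJ PREP CONJ CONJ.
Checking each rule: R1 ✗, R2 ✓, R3 ✓.
Only rule 1 fails.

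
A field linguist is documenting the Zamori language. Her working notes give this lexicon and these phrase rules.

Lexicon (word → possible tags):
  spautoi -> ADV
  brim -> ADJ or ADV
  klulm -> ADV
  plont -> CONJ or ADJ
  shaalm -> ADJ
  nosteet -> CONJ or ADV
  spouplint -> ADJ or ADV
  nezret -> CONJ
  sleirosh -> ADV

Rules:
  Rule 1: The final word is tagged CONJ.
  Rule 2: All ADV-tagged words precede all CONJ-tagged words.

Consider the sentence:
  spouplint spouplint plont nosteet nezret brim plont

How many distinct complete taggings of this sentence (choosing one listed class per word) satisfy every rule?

Candidates per position — 1:spouplint {ADJ,ADV}; 2:spouplint {ADJ,ADV}; 3:plont {CONJ,ADJ}; 4:nosteet {CONJ,ADV}; 5:nezret {CONJ}; 6:brim {ADJ,ADV}; 7:plont {CONJ,ADJ}.
There are 64 candidate sequences in total.
Checking each against the rules leaves 12 sequences.
Count = 12.

12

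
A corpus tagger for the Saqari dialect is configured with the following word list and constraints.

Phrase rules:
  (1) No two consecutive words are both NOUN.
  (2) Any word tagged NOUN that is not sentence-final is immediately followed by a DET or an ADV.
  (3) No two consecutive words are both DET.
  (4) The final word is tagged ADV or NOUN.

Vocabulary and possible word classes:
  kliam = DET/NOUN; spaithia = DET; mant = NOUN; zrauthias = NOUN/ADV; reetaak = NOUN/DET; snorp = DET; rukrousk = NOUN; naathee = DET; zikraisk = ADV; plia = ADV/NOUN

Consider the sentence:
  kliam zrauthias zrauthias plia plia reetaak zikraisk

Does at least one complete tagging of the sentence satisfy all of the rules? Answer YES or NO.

Candidates per position — 1:kliam {DET,NOUN}; 2:zrauthias {NOUN,ADV}; 3:zrauthias {NOUN,ADV}; 4:plia {ADV,NOUN}; 5:plia {ADV,NOUN}; 6:reetaak {NOUN,DET}; 7:zikraisk {ADV}.
One satisfying assignment: NOUN ADV ADV ADV NOUN DET ADV.
Check: rule 1 ok; rule 2 ok; rule 3 ok; rule 4 ok.

YES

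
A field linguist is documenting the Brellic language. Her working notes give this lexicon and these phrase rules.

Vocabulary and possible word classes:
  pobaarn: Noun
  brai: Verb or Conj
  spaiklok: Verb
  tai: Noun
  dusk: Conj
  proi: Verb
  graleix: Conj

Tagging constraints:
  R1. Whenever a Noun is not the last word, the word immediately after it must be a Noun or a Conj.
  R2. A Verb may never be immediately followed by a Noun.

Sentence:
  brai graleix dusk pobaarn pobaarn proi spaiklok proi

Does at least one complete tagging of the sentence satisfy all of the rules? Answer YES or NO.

NO

Candidates per position — 1:brai {Verb,Conj}; 2:graleix {Conj}; 3:dusk {Conj}; 4:pobaarn {Noun}; 5:pobaarn {Noun}; 6:proi {Verb}; 7:spaiklok {Verb}; 8:proi {Verb}.
Rule 1 cannot be satisfied by any choice of tags from the lexicon.
So there is no consistent tagging.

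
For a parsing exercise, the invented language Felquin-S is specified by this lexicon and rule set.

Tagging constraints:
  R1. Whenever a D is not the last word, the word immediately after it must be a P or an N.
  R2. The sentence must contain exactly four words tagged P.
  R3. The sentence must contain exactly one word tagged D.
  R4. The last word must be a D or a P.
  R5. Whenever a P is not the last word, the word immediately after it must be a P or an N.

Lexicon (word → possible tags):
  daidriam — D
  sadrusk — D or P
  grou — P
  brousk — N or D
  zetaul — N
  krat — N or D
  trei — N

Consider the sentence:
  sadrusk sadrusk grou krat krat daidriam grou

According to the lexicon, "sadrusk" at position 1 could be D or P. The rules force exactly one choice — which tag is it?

Candidates per position — 1:sadrusk {D,P}; 2:sadrusk {D,P}; 3:grou {P}; 4:krat {N,D}; 5:krat {N,D}; 6:daidriam {D}; 7:grou {P}.
Position 1: tagging it D would leave rule 2 unsatisfiable, so it must be P.
Position 2: tagging it D would leave rule 2 unsatisfiable, so it must be P.
Position 4: tagging it D would leave rule 3 unsatisfiable, so it must be N.
Position 5: tagging it D would leave rule 1 unsatisfiable, so it must be N.
That leaves exactly one tagging: P P P N N D P.
Check: rule 1 holds; rule 2 holds; rule 3 holds; rule 4 holds; rule 5 holds.

P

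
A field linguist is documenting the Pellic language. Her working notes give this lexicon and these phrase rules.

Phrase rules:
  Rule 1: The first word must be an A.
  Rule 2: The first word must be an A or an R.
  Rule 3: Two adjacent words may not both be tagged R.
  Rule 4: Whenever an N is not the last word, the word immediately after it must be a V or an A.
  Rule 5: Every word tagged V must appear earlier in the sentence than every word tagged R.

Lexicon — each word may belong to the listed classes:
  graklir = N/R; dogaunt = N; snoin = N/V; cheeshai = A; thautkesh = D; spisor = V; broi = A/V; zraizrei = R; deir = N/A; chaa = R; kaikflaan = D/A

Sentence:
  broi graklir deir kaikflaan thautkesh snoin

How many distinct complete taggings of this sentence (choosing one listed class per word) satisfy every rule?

Candidates per position — 1:broi {A,V}; 2:graklir {N,R}; 3:deir {N,A}; 4:kaikflaan {D,A}; 5:thautkesh {D}; 6:snoin {N,V}.
There are 32 candidate sequences in total.
Checking each against the rules leaves 7 sequences.
Count = 7.

7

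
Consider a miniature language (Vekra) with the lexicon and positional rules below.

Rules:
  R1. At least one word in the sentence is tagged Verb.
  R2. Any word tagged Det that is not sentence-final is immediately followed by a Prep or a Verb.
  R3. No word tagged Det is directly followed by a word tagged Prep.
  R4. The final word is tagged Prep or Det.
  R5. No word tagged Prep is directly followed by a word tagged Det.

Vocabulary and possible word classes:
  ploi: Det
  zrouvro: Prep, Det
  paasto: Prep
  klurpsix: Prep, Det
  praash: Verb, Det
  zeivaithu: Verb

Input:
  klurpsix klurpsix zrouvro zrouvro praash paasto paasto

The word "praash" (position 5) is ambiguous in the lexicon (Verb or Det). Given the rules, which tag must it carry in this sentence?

Candidates per position — 1:klurpsix {Prep,Det}; 2:klurpsix {Prep,Det}; 3:zrouvro {Prep,Det}; 4:zrouvro {Prep,Det}; 5:praash {Verb,Det}; 6:paasto {Prep}; 7:paasto {Prep}.
Word 5 cannot be Det — rule 1 would then fail for every completion. It is Verb.
The remaining ambiguous positions (1, 2, 3, 4) are resolved jointly — only one combination satisfies every rule.
The unique satisfying tagging is: Prep Prep Prep Prep Verb Prep Prep.
Verifying each rule — rule 1 ✓; rule 2 ✓; rule 3 ✓; rule 4 ✓; rule 5 ✓.

Verb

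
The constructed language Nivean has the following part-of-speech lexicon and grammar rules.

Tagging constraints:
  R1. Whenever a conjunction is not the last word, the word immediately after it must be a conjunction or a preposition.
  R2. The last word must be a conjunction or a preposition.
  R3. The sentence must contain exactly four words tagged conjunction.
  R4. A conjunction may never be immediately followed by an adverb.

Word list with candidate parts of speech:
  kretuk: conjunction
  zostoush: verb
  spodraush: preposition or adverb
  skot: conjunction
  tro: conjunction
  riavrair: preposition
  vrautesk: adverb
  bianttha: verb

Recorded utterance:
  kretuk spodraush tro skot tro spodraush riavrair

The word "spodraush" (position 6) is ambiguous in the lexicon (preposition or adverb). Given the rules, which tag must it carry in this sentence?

preposition

Candidates per position — 1:kretuk {conjunction}; 2:spodraush {preposition,adverb}; 3:tro {conjunction}; 4:skot {conjunction}; 5:tro {conjunction}; 6:spodraush {preposition,adverb}; 7:riavrair {preposition}.
If word 2 were adverb, no tagging could satisfy rule 1; so word 2 is preposition.
If word 6 were adverb, no tagging could satisfy rule 1; so word 6 is preposition.
That leaves exactly one tagging: conjunction preposition conjunction conjunction conjunction preposition preposition.
Verifying each rule — rule 1 holds; rule 2 holds; rule 3 holds; rule 4 holds.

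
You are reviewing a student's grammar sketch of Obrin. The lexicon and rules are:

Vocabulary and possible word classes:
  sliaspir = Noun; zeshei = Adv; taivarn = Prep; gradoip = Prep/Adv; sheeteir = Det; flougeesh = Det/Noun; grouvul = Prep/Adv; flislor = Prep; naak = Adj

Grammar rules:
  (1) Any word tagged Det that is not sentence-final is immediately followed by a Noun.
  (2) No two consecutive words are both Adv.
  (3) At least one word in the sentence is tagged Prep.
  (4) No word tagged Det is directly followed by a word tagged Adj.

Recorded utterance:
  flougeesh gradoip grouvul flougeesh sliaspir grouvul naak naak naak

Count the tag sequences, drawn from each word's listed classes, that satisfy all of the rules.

12

Candidates per position — 1:flougeesh {Det,Noun}; 2:gradoip {Prep,Adv}; 3:grouvul {Prep,Adv}; 4:flougeesh {Det,Noun}; 5:sliaspir {Noun}; 6:grouvul {Prep,Adv}; 7:naak {Adj}; 8:naak {Adj}; 9:naak {Adj}.
There are 32 candidate sequences in total.
Checking each against the rules leaves 12 sequences.
Count = 12.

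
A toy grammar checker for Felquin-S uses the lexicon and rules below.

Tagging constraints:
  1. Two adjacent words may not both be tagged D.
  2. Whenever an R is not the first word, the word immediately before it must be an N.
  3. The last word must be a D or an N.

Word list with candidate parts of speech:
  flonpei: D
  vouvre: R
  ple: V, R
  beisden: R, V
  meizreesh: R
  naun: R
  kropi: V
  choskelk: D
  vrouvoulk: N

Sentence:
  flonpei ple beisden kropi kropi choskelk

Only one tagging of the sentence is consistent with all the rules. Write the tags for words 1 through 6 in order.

Candidates per position — 1:flonpei {D}; 2:ple {V,R}; 3:beisden {R,V}; 4:kropi {V}; 5:kropi {V}; 6:choskelk {D}.
Position 2: tagging it R would leave rule 2 unsatisfiable, so it must be V.
Position 3: tagging it R would leave rule 2 unsatisfiable, so it must be V.
That leaves exactly one tagging: D V V V V D.
Rule-by-rule: rule 1 ok; rule 2 ok; rule 3 ok.

D V V V V D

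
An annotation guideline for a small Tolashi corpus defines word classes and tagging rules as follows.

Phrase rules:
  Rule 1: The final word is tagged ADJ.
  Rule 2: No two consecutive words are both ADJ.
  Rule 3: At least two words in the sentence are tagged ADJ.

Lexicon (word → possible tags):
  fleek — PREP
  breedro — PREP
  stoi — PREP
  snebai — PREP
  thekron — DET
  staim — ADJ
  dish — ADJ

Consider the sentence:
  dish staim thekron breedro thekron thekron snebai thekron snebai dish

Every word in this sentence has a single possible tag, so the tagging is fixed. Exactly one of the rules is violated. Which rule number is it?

2

Fixed tagging: ADJ ADJ DET PREP DET DET PREP DET PREP ADJ.
Rule check: R1 holds, R2 violated, R3 holds.
Only rule 2 fails.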